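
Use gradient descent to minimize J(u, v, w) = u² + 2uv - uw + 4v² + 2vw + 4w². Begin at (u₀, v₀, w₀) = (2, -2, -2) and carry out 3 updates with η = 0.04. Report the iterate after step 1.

∇J = (2u + 2v - w, 2u + 8v + 2w, -u + 2v + 8w)
(u₁, v₁, w₁) = (2, -2, -2) − 0.04·(2, -16, -22) = (1.92, -1.36, -1.12)

(1.92, -1.36, -1.12)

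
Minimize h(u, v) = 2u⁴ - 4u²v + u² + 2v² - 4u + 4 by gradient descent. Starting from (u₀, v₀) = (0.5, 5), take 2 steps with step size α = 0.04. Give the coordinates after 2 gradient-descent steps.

(2.46100096, 3.866304)

∇h = (8u³ - 8uv + 2u - 4, -4u² + 4v)
(u₁, v₁) = (0.5, 5) − 0.04·(-22, 19) = (1.38, 4.24)
(u₂, v₂) = (1.38, 4.24) − 0.04·(-27.025024, 9.3424) = (2.46100096, 3.866304)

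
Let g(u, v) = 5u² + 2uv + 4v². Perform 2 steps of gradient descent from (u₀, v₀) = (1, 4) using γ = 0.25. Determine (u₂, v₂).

∇g = (10u + 2v, 2u + 8v)
Step 1: at (1, 4), ∇g = (18, 34) → (1, 4) − 0.25·(18, 34) = (-3.5, -4.5)
Step 2: at (-3.5, -4.5), ∇g = (-44, -43) → (-3.5, -4.5) − 0.25·(-44, -43) = (7.5, 6.25)

(7.5, 6.25)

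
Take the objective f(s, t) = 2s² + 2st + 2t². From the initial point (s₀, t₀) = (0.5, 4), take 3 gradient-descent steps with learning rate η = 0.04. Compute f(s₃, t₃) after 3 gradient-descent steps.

9.567184713728

∇f = (4s + 2t, 2s + 4t)
(s₁, t₁) = (0.5, 4) − 0.04·(10, 17) = (0.1, 3.32)
(s₂, t₂) = (0.1, 3.32) − 0.04·(7.04, 13.48) = (-0.1816, 2.7808)
(s₃, t₃) = (-0.1816, 2.7808) − 0.04·(4.8352, 10.76) = (-0.375008, 2.3504)
f(-0.375008, 2.3504) = 9.567184713728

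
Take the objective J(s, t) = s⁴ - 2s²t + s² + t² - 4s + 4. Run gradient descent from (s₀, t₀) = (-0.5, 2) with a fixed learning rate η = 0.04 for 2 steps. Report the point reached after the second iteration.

∇J = (4s³ - 4st + 2s - 4, -2s² + 2t)
Step 1: at (-0.5, 2), ∇J = (-1.5, 3.5) → (-0.5, 2) − 0.04·(-1.5, 3.5) = (-0.44, 1.86)
Step 2: at (-0.44, 1.86), ∇J = (-1.947136, 3.3328) → (-0.44, 1.86) − 0.04·(-1.947136, 3.3328) = (-0.36211456, 1.726688)

(-0.36211456, 1.726688)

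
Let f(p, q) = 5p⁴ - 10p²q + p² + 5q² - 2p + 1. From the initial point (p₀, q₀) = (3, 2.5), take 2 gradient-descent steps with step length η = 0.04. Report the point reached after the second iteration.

∇f = (20p³ - 20pq + 2p - 2, -10p² + 10q)
(p₁, q₁) = (3, 2.5) − 0.04·(394, -65) = (-12.76, 5.1)
(p₂, q₂) = (-12.76, 5.1) − 0.04·(-40277.05152, -1577.176) = (1598.3220608, 68.18704)

(1598.3220608, 68.18704)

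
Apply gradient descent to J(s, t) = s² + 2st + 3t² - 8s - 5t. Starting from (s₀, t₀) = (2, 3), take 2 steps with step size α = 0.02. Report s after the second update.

1.9352

∇J = (2s + 2t - 8, 2s + 6t - 5)
Step 1: at (2, 3), ∇J = (2, 17) → (2, 3) − 0.02·(2, 17) = (1.96, 2.66)
Step 2: at (1.96, 2.66), ∇J = (1.24, 14.88) → (1.96, 2.66) − 0.02·(1.24, 14.88) = (1.9352, 2.3624)
s = 1.9352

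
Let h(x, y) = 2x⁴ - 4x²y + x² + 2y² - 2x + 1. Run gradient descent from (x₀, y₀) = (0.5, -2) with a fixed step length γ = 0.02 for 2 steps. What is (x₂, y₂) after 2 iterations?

∇h = (8x³ - 8xy + 2x - 2, -4x² + 4y)
Step 1: at (0.5, -2), ∇h = (8, -9) → (0.5, -2) − 0.02·(8, -9) = (0.34, -1.82)
Step 2: at (0.34, -1.82), ∇h = (3.944832, -7.7424) → (0.34, -1.82) − 0.02·(3.944832, -7.7424) = (0.26110336, -1.665152)

(0.26110336, -1.665152)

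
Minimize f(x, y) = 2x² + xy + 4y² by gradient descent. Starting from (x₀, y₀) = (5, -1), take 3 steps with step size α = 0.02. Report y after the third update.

-0.826264

∇f = (4x + y, x + 8y)
Step 1: at (5, -1), ∇f = (19, -3) → (5, -1) − 0.02·(19, -3) = (4.62, -0.94)
Step 2: at (4.62, -0.94), ∇f = (17.54, -2.9) → (4.62, -0.94) − 0.02·(17.54, -2.9) = (4.2692, -0.882)
Step 3: at (4.2692, -0.882), ∇f = (16.1948, -2.7868) → (4.2692, -0.882) − 0.02·(16.1948, -2.7868) = (3.945304, -0.826264)
y = -0.826264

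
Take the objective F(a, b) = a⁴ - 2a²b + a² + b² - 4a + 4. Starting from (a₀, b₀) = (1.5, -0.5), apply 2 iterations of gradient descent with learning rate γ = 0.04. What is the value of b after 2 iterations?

-0.195648

∇F = (4a³ - 4ab + 2a - 4, -2a² + 2b)
Step 1: at (1.5, -0.5), ∇F = (15.5, -5.5) → (1.5, -0.5) − 0.04·(15.5, -5.5) = (0.88, -0.28)
Step 2: at (0.88, -0.28), ∇F = (1.471488, -2.1088) → (0.88, -0.28) − 0.04·(1.471488, -2.1088) = (0.82114048, -0.195648)
b = -0.195648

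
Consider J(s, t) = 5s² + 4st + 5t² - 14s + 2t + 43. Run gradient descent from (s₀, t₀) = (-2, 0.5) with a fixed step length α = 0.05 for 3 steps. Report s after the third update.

0.844

∇J = (10s + 4t - 14, 4s + 10t + 2)
Step 1: at (-2, 0.5), ∇J = (-32, -1) → (-2, 0.5) − 0.05·(-32, -1) = (-0.4, 0.55)
Step 2: at (-0.4, 0.55), ∇J = (-15.8, 5.9) → (-0.4, 0.55) − 0.05·(-15.8, 5.9) = (0.39, 0.255)
Step 3: at (0.39, 0.255), ∇J = (-9.08, 6.11) → (0.39, 0.255) − 0.05·(-9.08, 6.11) = (0.844, -0.0505)
s = 0.844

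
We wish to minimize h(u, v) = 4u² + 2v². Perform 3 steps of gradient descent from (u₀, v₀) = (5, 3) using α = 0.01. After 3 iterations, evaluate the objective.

∇h = (8u, 4v)
(u₁, v₁) = (5, 3) − 0.01·(40, 12) = (4.6, 2.88)
(u₂, v₂) = (4.6, 2.88) − 0.01·(36.8, 11.52) = (4.232, 2.7648)
(u₃, v₃) = (4.232, 2.7648) − 0.01·(33.856, 11.0592) = (3.89344, 2.654208)
h(3.89344, 2.654208) = 74.725140348928

74.725140348928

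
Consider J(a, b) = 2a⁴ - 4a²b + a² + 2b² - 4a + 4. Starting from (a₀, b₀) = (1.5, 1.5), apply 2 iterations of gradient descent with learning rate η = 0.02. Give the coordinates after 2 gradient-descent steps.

(1.31588736, 1.578848)

∇J = (8a³ - 8ab + 2a - 4, -4a² + 4b)
Step 1: at (1.5, 1.5), ∇J = (8, -3) → (1.5, 1.5) − 0.02·(8, -3) = (1.34, 1.56)
Step 2: at (1.34, 1.56), ∇J = (1.205632, -0.9424) → (1.34, 1.56) − 0.02·(1.205632, -0.9424) = (1.31588736, 1.578848)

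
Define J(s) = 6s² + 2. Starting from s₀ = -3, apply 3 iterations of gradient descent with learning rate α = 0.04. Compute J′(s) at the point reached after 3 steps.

J′(s) = 12s
s₁ = -3 − 0.04·(-36) = -1.56
s₂ = -1.56 − 0.04·(-18.72) = -0.8112
s₃ = -0.8112 − 0.04·(-9.7344) = -0.421824
J′(s) at (-0.421824) = -5.061888

-5.061888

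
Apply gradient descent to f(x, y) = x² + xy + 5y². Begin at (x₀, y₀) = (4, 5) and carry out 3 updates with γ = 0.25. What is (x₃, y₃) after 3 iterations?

∇f = (2x + y, x + 10y)
(x₁, y₁) = (4, 5) − 0.25·(13, 54) = (0.75, -8.5)
(x₂, y₂) = (0.75, -8.5) − 0.25·(-7, -84.25) = (2.5, 12.5625)
(x₃, y₃) = (2.5, 12.5625) − 0.25·(17.5625, 128.125) = (-1.890625, -19.46875)

(-1.890625, -19.46875)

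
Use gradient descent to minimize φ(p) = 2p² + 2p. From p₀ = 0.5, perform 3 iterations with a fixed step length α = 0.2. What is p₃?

φ′(p) = 4p + 2
Step 1: φ′(0.5) = 4; p₁ = 0.5 − 0.2·4 = -0.3
Step 2: φ′(-0.3) = 0.8; p₂ = -0.3 − 0.2·0.8 = -0.46
Step 3: φ′(-0.46) = 0.16; p₃ = -0.46 − 0.2·0.16 = -0.492

-0.492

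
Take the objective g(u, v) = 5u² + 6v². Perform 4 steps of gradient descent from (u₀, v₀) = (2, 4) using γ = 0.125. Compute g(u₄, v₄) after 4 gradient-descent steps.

0.37530517578125

∇g = (10u, 12v)
Step 1: at (2, 4), ∇g = (20, 48) → (2, 4) − 0.125·(20, 48) = (-0.5, -2)
Step 2: at (-0.5, -2), ∇g = (-5, -24) → (-0.5, -2) − 0.125·(-5, -24) = (0.125, 1)
Step 3: at (0.125, 1), ∇g = (1.25, 12) → (0.125, 1) − 0.125·(1.25, 12) = (-0.03125, -0.5)
Step 4: at (-0.03125, -0.5), ∇g = (-0.3125, -6) → (-0.03125, -0.5) − 0.125·(-0.3125, -6) = (0.0078125, 0.25)
g(0.0078125, 0.25) = 0.37530517578125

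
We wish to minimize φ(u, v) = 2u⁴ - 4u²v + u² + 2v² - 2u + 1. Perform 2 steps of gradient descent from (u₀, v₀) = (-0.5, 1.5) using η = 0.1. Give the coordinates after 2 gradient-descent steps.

∇φ = (8u³ - 8uv + 2u - 2, -4u² + 4v)
(u₁, v₁) = (-0.5, 1.5) − 0.1·(2, 5) = (-0.7, 1)
(u₂, v₂) = (-0.7, 1) − 0.1·(-0.544, 2.04) = (-0.6456, 0.796)

(-0.6456, 0.796)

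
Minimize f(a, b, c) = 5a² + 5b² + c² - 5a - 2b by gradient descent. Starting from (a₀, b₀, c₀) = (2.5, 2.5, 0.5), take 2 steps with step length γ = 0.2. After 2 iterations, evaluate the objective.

45.0324

∇f = (10a - 5, 10b - 2, 2c)
Step 1: at (2.5, 2.5, 0.5), ∇f = (20, 23, 1) → (2.5, 2.5, 0.5) − 0.2·(20, 23, 1) = (-1.5, -2.1, 0.3)
Step 2: at (-1.5, -2.1, 0.3), ∇f = (-20, -23, 0.6) → (-1.5, -2.1, 0.3) − 0.2·(-20, -23, 0.6) = (2.5, 2.5, 0.18)
f(2.5, 2.5, 0.18) = 45.0324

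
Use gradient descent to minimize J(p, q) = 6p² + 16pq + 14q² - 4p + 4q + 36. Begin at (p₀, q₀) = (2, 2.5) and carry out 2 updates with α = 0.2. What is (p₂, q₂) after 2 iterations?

∇J = (12p + 16q - 4, 16p + 28q + 4)
Step 1: at (2, 2.5), ∇J = (60, 106) → (2, 2.5) − 0.2·(60, 106) = (-10, -18.7)
Step 2: at (-10, -18.7), ∇J = (-423.2, -679.6) → (-10, -18.7) − 0.2·(-423.2, -679.6) = (74.64, 117.22)

(74.64, 117.22)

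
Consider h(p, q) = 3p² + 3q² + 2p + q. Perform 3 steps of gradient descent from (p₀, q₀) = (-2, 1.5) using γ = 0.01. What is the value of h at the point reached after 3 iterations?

11.0811630176

∇h = (6p + 2, 6q + 1)
(p₁, q₁) = (-2, 1.5) − 0.01·(-10, 10) = (-1.9, 1.4)
(p₂, q₂) = (-1.9, 1.4) − 0.01·(-9.4, 9.4) = (-1.806, 1.306)
(p₃, q₃) = (-1.806, 1.306) − 0.01·(-8.836, 8.836) = (-1.71764, 1.21764)
h(-1.71764, 1.21764) = 11.0811630176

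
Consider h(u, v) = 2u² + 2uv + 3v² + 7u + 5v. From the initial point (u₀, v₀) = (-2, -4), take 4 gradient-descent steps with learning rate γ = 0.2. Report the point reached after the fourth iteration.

∇h = (4u + 2v + 7, 2u + 6v + 5)
(u₁, v₁) = (-2, -4) − 0.2·(-9, -23) = (-0.2, 0.6)
(u₂, v₂) = (-0.2, 0.6) − 0.2·(7.4, 8.2) = (-1.68, -1.04)
(u₃, v₃) = (-1.68, -1.04) − 0.2·(-1.8, -4.6) = (-1.32, -0.12)
(u₄, v₄) = (-1.32, -0.12) − 0.2·(1.48, 1.64) = (-1.616, -0.448)

(-1.616, -0.448)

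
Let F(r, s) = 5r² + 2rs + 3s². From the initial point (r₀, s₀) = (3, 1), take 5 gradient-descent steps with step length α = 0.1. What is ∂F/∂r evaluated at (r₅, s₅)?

0.01152

∇F = (10r + 2s, 2r + 6s)
Step 1: at (3, 1), ∇F = (32, 12) → (3, 1) − 0.1·(32, 12) = (-0.2, -0.2)
Step 2: at (-0.2, -0.2), ∇F = (-2.4, -1.6) → (-0.2, -0.2) − 0.1·(-2.4, -1.6) = (0.04, -0.04)
Step 3: at (0.04, -0.04), ∇F = (0.32, -0.16) → (0.04, -0.04) − 0.1·(0.32, -0.16) = (0.008, -0.024)
Step 4: at (0.008, -0.024), ∇F = (0.032, -0.128) → (0.008, -0.024) − 0.1·(0.032, -0.128) = (0.0048, -0.0112)
Step 5: at (0.0048, -0.0112), ∇F = (0.0256, -0.0576) → (0.0048, -0.0112) − 0.1·(0.0256, -0.0576) = (0.00224, -0.00544)
∂F/∂r at (0.00224, -0.00544) = 0.01152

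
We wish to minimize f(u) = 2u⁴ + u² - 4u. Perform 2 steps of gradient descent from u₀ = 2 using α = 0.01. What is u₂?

f′(u) = 8u³ + 2u - 4
u₁ = 2 − 0.01·64 = 1.36
u₂ = 1.36 − 0.01·18.843648 = 1.17156352

1.17156352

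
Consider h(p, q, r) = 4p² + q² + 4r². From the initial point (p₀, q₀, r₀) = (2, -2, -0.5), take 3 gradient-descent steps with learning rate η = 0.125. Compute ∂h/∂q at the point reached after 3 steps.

∇h = (8p, 2q, 8r)
Step 1: at (2, -2, -0.5), ∇h = (16, -4, -4) → (2, -2, -0.5) − 0.125·(16, -4, -4) = (0, -1.5, 0)
Step 2: at (0, -1.5, 0), ∇h = (0, -3, 0) → (0, -1.5, 0) − 0.125·(0, -3, 0) = (0, -1.125, 0)
Step 3: at (0, -1.125, 0), ∇h = (0, -2.25, 0) → (0, -1.125, 0) − 0.125·(0, -2.25, 0) = (0, -0.84375, 0)
∂h/∂q at (0, -0.84375, 0) = -1.6875

-1.6875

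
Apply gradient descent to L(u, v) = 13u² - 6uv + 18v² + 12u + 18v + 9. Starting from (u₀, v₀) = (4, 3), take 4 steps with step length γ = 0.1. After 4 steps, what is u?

-23.2496

∇L = (26u - 6v + 12, -6u + 36v + 18)
Step 1: at (4, 3), ∇L = (98, 102) → (4, 3) − 0.1·(98, 102) = (-5.8, -7.2)
Step 2: at (-5.8, -7.2), ∇L = (-95.6, -206.4) → (-5.8, -7.2) − 0.1·(-95.6, -206.4) = (3.76, 13.44)
Step 3: at (3.76, 13.44), ∇L = (29.12, 479.28) → (3.76, 13.44) − 0.1·(29.12, 479.28) = (0.848, -34.488)
Step 4: at (0.848, -34.488), ∇L = (240.976, -1228.656) → (0.848, -34.488) − 0.1·(240.976, -1228.656) = (-23.2496, 88.3776)
u = -23.2496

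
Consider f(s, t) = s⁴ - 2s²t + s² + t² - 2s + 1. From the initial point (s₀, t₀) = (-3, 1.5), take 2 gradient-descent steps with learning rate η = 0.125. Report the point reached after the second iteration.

∇f = (4s³ - 4st + 2s - 2, -2s² + 2t)
(s₁, t₁) = (-3, 1.5) − 0.125·(-98, -15) = (9.25, 3.375)
(s₂, t₂) = (9.25, 3.375) − 0.125·(3057.4375, -164.375) = (-372.9296875, 23.921875)

(-372.9296875, 23.921875)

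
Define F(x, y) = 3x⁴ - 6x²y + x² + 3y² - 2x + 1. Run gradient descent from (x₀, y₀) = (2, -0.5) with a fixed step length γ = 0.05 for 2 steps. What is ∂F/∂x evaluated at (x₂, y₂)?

∇F = (12x³ - 12xy + 2x - 2, -6x² + 6y)
(x₁, y₁) = (2, -0.5) − 0.05·(110, -27) = (-3.5, 0.85)
(x₂, y₂) = (-3.5, 0.85) − 0.05·(-487.8, -68.4) = (20.89, 4.27)
∂F/∂x at (20.89, 4.27) = 108364.148028

108364.148028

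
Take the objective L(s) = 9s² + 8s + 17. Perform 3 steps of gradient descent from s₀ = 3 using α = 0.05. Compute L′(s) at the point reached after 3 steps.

L′(s) = 18s + 8
Step 1: L′(3) = 62; s₁ = 3 − 0.05·62 = -0.1
Step 2: L′(-0.1) = 6.2; s₂ = -0.1 − 0.05·6.2 = -0.41
Step 3: L′(-0.41) = 0.62; s₃ = -0.41 − 0.05·0.62 = -0.441
L′(s) at (-0.441) = 0.062

0.062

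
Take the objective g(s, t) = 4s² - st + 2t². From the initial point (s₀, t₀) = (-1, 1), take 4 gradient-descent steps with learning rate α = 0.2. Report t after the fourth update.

∇g = (8s - t, -s + 4t)
Step 1: at (-1, 1), ∇g = (-9, 5) → (-1, 1) − 0.2·(-9, 5) = (0.8, 0)
Step 2: at (0.8, 0), ∇g = (6.4, -0.8) → (0.8, 0) − 0.2·(6.4, -0.8) = (-0.48, 0.16)
Step 3: at (-0.48, 0.16), ∇g = (-4, 1.12) → (-0.48, 0.16) − 0.2·(-4, 1.12) = (0.32, -0.064)
Step 4: at (0.32, -0.064), ∇g = (2.624, -0.576) → (0.32, -0.064) − 0.2·(2.624, -0.576) = (-0.2048, 0.0512)
t = 0.0512

0.0512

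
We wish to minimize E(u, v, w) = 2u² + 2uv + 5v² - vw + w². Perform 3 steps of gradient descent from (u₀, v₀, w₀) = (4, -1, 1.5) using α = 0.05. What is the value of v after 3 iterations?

-0.5545625

∇E = (4u + 2v, 2u + 10v - w, -v + 2w)
(u₁, v₁, w₁) = (4, -1, 1.5) − 0.05·(14, -3.5, 4) = (3.3, -0.825, 1.3)
(u₂, v₂, w₂) = (3.3, -0.825, 1.3) − 0.05·(11.55, -2.95, 3.425) = (2.7225, -0.6775, 1.12875)
(u₃, v₃, w₃) = (2.7225, -0.6775, 1.12875) − 0.05·(9.535, -2.45875, 2.935) = (2.24575, -0.5545625, 0.982)
v = -0.5545625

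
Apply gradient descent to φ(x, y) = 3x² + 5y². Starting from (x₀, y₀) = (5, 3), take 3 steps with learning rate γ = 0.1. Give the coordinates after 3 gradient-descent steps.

∇φ = (6x, 10y)
Step 1: at (5, 3), ∇φ = (30, 30) → (5, 3) − 0.1·(30, 30) = (2, 0)
Step 2: at (2, 0), ∇φ = (12, 0) → (2, 0) − 0.1·(12, 0) = (0.8, 0)
Step 3: at (0.8, 0), ∇φ = (4.8, 0) → (0.8, 0) − 0.1·(4.8, 0) = (0.32, 0)

(0.32, 0)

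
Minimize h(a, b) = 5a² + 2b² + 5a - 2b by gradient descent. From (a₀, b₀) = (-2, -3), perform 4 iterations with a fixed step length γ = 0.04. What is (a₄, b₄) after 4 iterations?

(-0.6944, -1.24254976)

∇h = (10a + 5, 4b - 2)
(a₁, b₁) = (-2, -3) − 0.04·(-15, -14) = (-1.4, -2.44)
(a₂, b₂) = (-1.4, -2.44) − 0.04·(-9, -11.76) = (-1.04, -1.9696)
(a₃, b₃) = (-1.04, -1.9696) − 0.04·(-5.4, -9.8784) = (-0.824, -1.574464)
(a₄, b₄) = (-0.824, -1.574464) − 0.04·(-3.24, -8.297856) = (-0.6944, -1.24254976)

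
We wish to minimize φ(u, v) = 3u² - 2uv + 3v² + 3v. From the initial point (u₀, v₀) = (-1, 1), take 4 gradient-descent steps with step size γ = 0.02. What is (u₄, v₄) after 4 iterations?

(-0.51007488, 0.2973696)

∇φ = (6u - 2v, -2u + 6v + 3)
Step 1: at (-1, 1), ∇φ = (-8, 11) → (-1, 1) − 0.02·(-8, 11) = (-0.84, 0.78)
Step 2: at (-0.84, 0.78), ∇φ = (-6.6, 9.36) → (-0.84, 0.78) − 0.02·(-6.6, 9.36) = (-0.708, 0.5928)
Step 3: at (-0.708, 0.5928), ∇φ = (-5.4336, 7.9728) → (-0.708, 0.5928) − 0.02·(-5.4336, 7.9728) = (-0.599328, 0.433344)
Step 4: at (-0.599328, 0.433344), ∇φ = (-4.462656, 6.79872) → (-0.599328, 0.433344) − 0.02·(-4.462656, 6.79872) = (-0.51007488, 0.2973696)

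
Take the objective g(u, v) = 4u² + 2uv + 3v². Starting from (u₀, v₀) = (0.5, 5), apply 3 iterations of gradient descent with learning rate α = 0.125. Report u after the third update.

∇g = (8u + 2v, 2u + 6v)
(u₁, v₁) = (0.5, 5) − 0.125·(14, 31) = (-1.25, 1.125)
(u₂, v₂) = (-1.25, 1.125) − 0.125·(-7.75, 4.25) = (-0.28125, 0.59375)
(u₃, v₃) = (-0.28125, 0.59375) − 0.125·(-1.0625, 3) = (-0.1484375, 0.21875)
u = -0.1484375

-0.1484375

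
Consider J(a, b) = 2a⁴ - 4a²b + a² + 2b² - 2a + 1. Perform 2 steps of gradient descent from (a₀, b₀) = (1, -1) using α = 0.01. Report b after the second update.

∇J = (8a³ - 8ab + 2a - 2, -4a² + 4b)
Step 1: at (1, -1), ∇J = (16, -8) → (1, -1) − 0.01·(16, -8) = (0.84, -0.92)
Step 2: at (0.84, -0.92), ∇J = (10.604032, -6.5024) → (0.84, -0.92) − 0.01·(10.604032, -6.5024) = (0.73395968, -0.854976)
b = -0.854976

-0.854976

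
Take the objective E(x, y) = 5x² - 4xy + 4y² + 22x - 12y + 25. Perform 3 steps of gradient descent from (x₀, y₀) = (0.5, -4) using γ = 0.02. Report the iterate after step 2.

∇E = (10x - 4y + 22, -4x + 8y - 12)
Step 1: at (0.5, -4), ∇E = (43, -46) → (0.5, -4) − 0.02·(43, -46) = (-0.36, -3.08)
Step 2: at (-0.36, -3.08), ∇E = (30.72, -35.2) → (-0.36, -3.08) − 0.02·(30.72, -35.2) = (-0.9744, -2.376)

(-0.9744, -2.376)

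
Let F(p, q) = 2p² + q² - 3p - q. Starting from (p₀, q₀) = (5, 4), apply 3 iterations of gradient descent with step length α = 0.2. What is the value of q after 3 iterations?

∇F = (4p - 3, 2q - 1)
(p₁, q₁) = (5, 4) − 0.2·(17, 7) = (1.6, 2.6)
(p₂, q₂) = (1.6, 2.6) − 0.2·(3.4, 4.2) = (0.92, 1.76)
(p₃, q₃) = (0.92, 1.76) − 0.2·(0.68, 2.52) = (0.784, 1.256)
q = 1.256

1.256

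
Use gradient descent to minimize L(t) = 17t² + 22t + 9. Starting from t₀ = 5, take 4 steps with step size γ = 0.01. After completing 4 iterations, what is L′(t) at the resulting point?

L′(t) = 34t + 22
t₁ = 5 − 0.01·192 = 3.08
t₂ = 3.08 − 0.01·126.72 = 1.8128
t₃ = 1.8128 − 0.01·83.6352 = 0.976448
t₄ = 0.976448 − 0.01·55.199232 = 0.42445568
L′(t) at (0.42445568) = 36.43149312

36.43149312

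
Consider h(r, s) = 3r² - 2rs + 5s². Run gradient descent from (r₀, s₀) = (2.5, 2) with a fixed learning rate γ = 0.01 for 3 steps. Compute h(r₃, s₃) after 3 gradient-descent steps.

19.94125793856

∇h = (6r - 2s, -2r + 10s)
(r₁, s₁) = (2.5, 2) − 0.01·(11, 15) = (2.39, 1.85)
(r₂, s₂) = (2.39, 1.85) − 0.01·(10.64, 13.72) = (2.2836, 1.7128)
(r₃, s₃) = (2.2836, 1.7128) − 0.01·(10.276, 12.5608) = (2.18084, 1.587192)
h(2.18084, 1.587192) = 19.94125793856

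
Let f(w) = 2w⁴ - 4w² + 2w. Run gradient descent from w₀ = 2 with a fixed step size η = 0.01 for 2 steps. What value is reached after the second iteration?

f′(w) = 8w³ - 8w + 2
Step 1: f′(2) = 50; w₁ = 2 − 0.01·50 = 1.5
Step 2: f′(1.5) = 17; w₂ = 1.5 − 0.01·17 = 1.33

1.33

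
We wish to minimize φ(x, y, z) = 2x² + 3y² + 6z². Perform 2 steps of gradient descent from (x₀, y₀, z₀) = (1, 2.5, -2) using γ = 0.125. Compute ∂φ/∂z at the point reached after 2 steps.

-6

∇φ = (4x, 6y, 12z)
Step 1: at (1, 2.5, -2), ∇φ = (4, 15, -24) → (1, 2.5, -2) − 0.125·(4, 15, -24) = (0.5, 0.625, 1)
Step 2: at (0.5, 0.625, 1), ∇φ = (2, 3.75, 12) → (0.5, 0.625, 1) − 0.125·(2, 3.75, 12) = (0.25, 0.15625, -0.5)
∂φ/∂z at (0.25, 0.15625, -0.5) = -6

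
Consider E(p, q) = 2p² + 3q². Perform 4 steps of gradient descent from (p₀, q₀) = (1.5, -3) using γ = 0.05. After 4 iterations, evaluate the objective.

2.31147099

∇E = (4p, 6q)
(p₁, q₁) = (1.5, -3) − 0.05·(6, -18) = (1.2, -2.1)
(p₂, q₂) = (1.2, -2.1) − 0.05·(4.8, -12.6) = (0.96, -1.47)
(p₃, q₃) = (0.96, -1.47) − 0.05·(3.84, -8.82) = (0.768, -1.029)
(p₄, q₄) = (0.768, -1.029) − 0.05·(3.072, -6.174) = (0.6144, -0.7203)
E(0.6144, -0.7203) = 2.31147099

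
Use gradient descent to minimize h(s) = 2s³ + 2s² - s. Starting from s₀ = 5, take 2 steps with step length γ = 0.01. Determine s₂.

2.530234

h′(s) = 6s² + 4s - 1
Step 1: h′(5) = 169; s₁ = 5 − 0.01·169 = 3.31
Step 2: h′(3.31) = 77.9766; s₂ = 3.31 − 0.01·77.9766 = 2.530234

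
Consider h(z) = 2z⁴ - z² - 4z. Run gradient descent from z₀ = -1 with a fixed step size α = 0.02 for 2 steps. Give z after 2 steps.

h′(z) = 8z³ - 2z - 4
Step 1: h′(-1) = -10; z₁ = -1 − 0.02·(-10) = -0.8
Step 2: h′(-0.8) = -6.496; z₂ = -0.8 − 0.02·(-6.496) = -0.67008

-0.67008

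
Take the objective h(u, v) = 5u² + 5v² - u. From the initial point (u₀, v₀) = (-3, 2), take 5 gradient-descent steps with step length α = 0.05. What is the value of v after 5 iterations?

0.0625

∇h = (10u - 1, 10v)
(u₁, v₁) = (-3, 2) − 0.05·(-31, 20) = (-1.45, 1)
(u₂, v₂) = (-1.45, 1) − 0.05·(-15.5, 10) = (-0.675, 0.5)
(u₃, v₃) = (-0.675, 0.5) − 0.05·(-7.75, 5) = (-0.2875, 0.25)
(u₄, v₄) = (-0.2875, 0.25) − 0.05·(-3.875, 2.5) = (-0.09375, 0.125)
(u₅, v₅) = (-0.09375, 0.125) − 0.05·(-1.9375, 1.25) = (0.003125, 0.0625)
v = 0.0625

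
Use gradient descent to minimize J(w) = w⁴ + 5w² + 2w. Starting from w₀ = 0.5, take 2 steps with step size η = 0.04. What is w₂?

0.03872

J′(w) = 4w³ + 10w + 2
w₁ = 0.5 − 0.04·7.5 = 0.2
w₂ = 0.2 − 0.04·4.032 = 0.03872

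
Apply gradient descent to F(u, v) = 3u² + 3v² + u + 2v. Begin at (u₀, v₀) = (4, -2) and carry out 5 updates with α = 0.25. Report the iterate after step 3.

(-0.6875, -0.125)

∇F = (6u + 1, 6v + 2)
Step 1: at (4, -2), ∇F = (25, -10) → (4, -2) − 0.25·(25, -10) = (-2.25, 0.5)
Step 2: at (-2.25, 0.5), ∇F = (-12.5, 5) → (-2.25, 0.5) − 0.25·(-12.5, 5) = (0.875, -0.75)
Step 3: at (0.875, -0.75), ∇F = (6.25, -2.5) → (0.875, -0.75) − 0.25·(6.25, -2.5) = (-0.6875, -0.125)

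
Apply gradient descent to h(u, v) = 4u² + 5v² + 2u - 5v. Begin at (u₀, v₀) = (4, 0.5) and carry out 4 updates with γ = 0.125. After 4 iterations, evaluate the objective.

-1.5

∇h = (8u + 2, 10v - 5)
(u₁, v₁) = (4, 0.5) − 0.125·(34, 0) = (-0.25, 0.5)
(u₂, v₂) = (-0.25, 0.5) − 0.125·(0, 0) = (-0.25, 0.5)
(u₃, v₃) = (-0.25, 0.5) − 0.125·(0, 0) = (-0.25, 0.5)
(u₄, v₄) = (-0.25, 0.5) − 0.125·(0, 0) = (-0.25, 0.5)
h(-0.25, 0.5) = -1.5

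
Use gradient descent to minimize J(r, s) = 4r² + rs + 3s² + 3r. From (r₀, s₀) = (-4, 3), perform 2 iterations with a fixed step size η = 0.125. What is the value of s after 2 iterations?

∇J = (8r + s + 3, r + 6s)
(r₁, s₁) = (-4, 3) − 0.125·(-26, 14) = (-0.75, 1.25)
(r₂, s₂) = (-0.75, 1.25) − 0.125·(-1.75, 6.75) = (-0.53125, 0.40625)
s = 0.40625

0.40625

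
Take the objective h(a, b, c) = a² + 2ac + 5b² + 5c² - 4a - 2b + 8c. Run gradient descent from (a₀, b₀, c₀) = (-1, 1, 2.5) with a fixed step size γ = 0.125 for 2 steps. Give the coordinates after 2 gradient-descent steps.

∇h = (2a + 2c - 4, 10b - 2, 2a + 10c + 8)
Step 1: at (-1, 1, 2.5), ∇h = (-1, 8, 31) → (-1, 1, 2.5) − 0.125·(-1, 8, 31) = (-0.875, 0, -1.375)
Step 2: at (-0.875, 0, -1.375), ∇h = (-8.5, -2, -7.5) → (-0.875, 0, -1.375) − 0.125·(-8.5, -2, -7.5) = (0.1875, 0.25, -0.4375)

(0.1875, 0.25, -0.4375)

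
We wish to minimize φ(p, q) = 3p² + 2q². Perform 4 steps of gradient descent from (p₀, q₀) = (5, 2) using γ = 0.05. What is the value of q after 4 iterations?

∇φ = (6p, 4q)
(p₁, q₁) = (5, 2) − 0.05·(30, 8) = (3.5, 1.6)
(p₂, q₂) = (3.5, 1.6) − 0.05·(21, 6.4) = (2.45, 1.28)
(p₃, q₃) = (2.45, 1.28) − 0.05·(14.7, 5.12) = (1.715, 1.024)
(p₄, q₄) = (1.715, 1.024) − 0.05·(10.29, 4.096) = (1.2005, 0.8192)
q = 0.8192

0.8192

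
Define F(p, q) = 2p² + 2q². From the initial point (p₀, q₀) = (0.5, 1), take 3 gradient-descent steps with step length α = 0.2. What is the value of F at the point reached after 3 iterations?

∇F = (4p, 4q)
Step 1: at (0.5, 1), ∇F = (2, 4) → (0.5, 1) − 0.2·(2, 4) = (0.1, 0.2)
Step 2: at (0.1, 0.2), ∇F = (0.4, 0.8) → (0.1, 0.2) − 0.2·(0.4, 0.8) = (0.02, 0.04)
Step 3: at (0.02, 0.04), ∇F = (0.08, 0.16) → (0.02, 0.04) − 0.2·(0.08, 0.16) = (0.004, 0.008)
F(0.004, 0.008) = 0.00016

0.00016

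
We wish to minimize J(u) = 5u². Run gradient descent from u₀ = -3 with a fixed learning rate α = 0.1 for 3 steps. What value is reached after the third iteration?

0

J′(u) = 10u
u₁ = -3 − 0.1·(-30) = 0
u₂ = 0 − 0.1·0 = 0
u₃ = 0 − 0.1·0 = 0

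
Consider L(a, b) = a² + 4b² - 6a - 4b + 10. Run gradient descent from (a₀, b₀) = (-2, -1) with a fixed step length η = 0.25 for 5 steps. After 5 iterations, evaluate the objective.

∇L = (2a - 6, 8b - 4)
(a₁, b₁) = (-2, -1) − 0.25·(-10, -12) = (0.5, 2)
(a₂, b₂) = (0.5, 2) − 0.25·(-5, 12) = (1.75, -1)
(a₃, b₃) = (1.75, -1) − 0.25·(-2.5, -12) = (2.375, 2)
(a₄, b₄) = (2.375, 2) − 0.25·(-1.25, 12) = (2.6875, -1)
(a₅, b₅) = (2.6875, -1) − 0.25·(-0.625, -12) = (2.84375, 2)
L(2.84375, 2) = 9.0244140625

9.0244140625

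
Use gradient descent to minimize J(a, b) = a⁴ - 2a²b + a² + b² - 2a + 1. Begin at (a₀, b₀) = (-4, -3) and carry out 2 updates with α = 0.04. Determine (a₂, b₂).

(-94.42733056, 4.500288)

∇J = (4a³ - 4ab + 2a - 2, -2a² + 2b)
(a₁, b₁) = (-4, -3) − 0.04·(-314, -38) = (8.56, -1.48)
(a₂, b₂) = (8.56, -1.48) − 0.04·(2574.683264, -149.5072) = (-94.42733056, 4.500288)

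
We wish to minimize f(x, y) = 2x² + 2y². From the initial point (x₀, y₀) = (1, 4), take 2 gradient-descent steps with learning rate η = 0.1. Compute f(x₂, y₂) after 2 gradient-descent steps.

4.4064

∇f = (4x, 4y)
Step 1: at (1, 4), ∇f = (4, 16) → (1, 4) − 0.1·(4, 16) = (0.6, 2.4)
Step 2: at (0.6, 2.4), ∇f = (2.4, 9.6) → (0.6, 2.4) − 0.1·(2.4, 9.6) = (0.36, 1.44)
f(0.36, 1.44) = 4.4064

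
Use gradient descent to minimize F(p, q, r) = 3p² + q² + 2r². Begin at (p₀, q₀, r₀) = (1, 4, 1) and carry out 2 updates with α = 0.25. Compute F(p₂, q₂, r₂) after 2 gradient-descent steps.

1.1875

∇F = (6p, 2q, 4r)
(p₁, q₁, r₁) = (1, 4, 1) − 0.25·(6, 8, 4) = (-0.5, 2, 0)
(p₂, q₂, r₂) = (-0.5, 2, 0) − 0.25·(-3, 4, 0) = (0.25, 1, 0)
F(0.25, 1, 0) = 1.1875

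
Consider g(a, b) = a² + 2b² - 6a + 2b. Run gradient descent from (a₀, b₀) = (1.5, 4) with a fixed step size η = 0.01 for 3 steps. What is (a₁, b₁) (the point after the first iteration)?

(1.53, 3.82)

∇g = (2a - 6, 4b + 2)
Step 1: at (1.5, 4), ∇g = (-3, 18) → (1.5, 4) − 0.01·(-3, 18) = (1.53, 3.82)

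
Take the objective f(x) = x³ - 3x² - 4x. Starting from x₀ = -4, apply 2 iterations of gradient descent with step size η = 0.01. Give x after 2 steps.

f′(x) = 3x² - 6x - 4
x₁ = -4 − 0.01·68 = -4.68
x₂ = -4.68 − 0.01·89.7872 = -5.577872

-5.577872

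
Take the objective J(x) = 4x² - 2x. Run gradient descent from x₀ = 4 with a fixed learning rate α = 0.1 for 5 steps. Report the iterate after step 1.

1

J′(x) = 8x - 2
x₁ = 4 − 0.1·30 = 1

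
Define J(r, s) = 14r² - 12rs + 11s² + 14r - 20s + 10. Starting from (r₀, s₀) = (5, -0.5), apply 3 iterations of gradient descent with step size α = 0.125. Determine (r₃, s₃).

∇J = (28r - 12s + 14, -12r + 22s - 20)
(r₁, s₁) = (5, -0.5) − 0.125·(160, -91) = (-15, 10.875)
(r₂, s₂) = (-15, 10.875) − 0.125·(-536.5, 399.25) = (52.0625, -39.03125)
(r₃, s₃) = (52.0625, -39.03125) − 0.125·(1940.125, -1503.4375) = (-190.453125, 148.8984375)

(-190.453125, 148.8984375)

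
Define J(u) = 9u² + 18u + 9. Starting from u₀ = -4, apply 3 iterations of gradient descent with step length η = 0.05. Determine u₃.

J′(u) = 18u + 18
u₁ = -4 − 0.05·(-54) = -1.3
u₂ = -1.3 − 0.05·(-5.4) = -1.03
u₃ = -1.03 − 0.05·(-0.54) = -1.003

-1.003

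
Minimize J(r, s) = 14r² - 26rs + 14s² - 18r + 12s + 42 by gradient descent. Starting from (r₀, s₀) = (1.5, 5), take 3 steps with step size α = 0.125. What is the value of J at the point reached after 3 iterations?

∇J = (28r - 26s - 18, -26r + 28s + 12)
(r₁, s₁) = (1.5, 5) − 0.125·(-106, 113) = (14.75, -9.125)
(r₂, s₂) = (14.75, -9.125) − 0.125·(632.25, -627) = (-64.28125, 69.25)
(r₃, s₃) = (-64.28125, 69.25) − 0.125·(-3618.375, 3622.3125) = (388.015625, -383.5390625)
J(388.015625, -383.5390625) = 8024969.8531494140625

8024969.8531494140625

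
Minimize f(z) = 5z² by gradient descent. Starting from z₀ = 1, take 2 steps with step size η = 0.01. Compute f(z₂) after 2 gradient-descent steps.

3.2805

f′(z) = 10z
Step 1: f′(1) = 10; z₁ = 1 − 0.01·10 = 0.9
Step 2: f′(0.9) = 9; z₂ = 0.9 − 0.01·9 = 0.81
f(0.81) = 3.2805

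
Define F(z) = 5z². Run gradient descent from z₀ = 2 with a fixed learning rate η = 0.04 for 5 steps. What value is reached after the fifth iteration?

0.15552

F′(z) = 10z
z₁ = 2 − 0.04·20 = 1.2
z₂ = 1.2 − 0.04·12 = 0.72
z₃ = 0.72 − 0.04·7.2 = 0.432
z₄ = 0.432 − 0.04·4.32 = 0.2592
z₅ = 0.2592 − 0.04·2.592 = 0.15552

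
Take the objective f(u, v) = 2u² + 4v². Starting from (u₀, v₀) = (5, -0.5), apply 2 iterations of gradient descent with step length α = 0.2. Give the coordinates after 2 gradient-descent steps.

(0.2, -0.18)

∇f = (4u, 8v)
(u₁, v₁) = (5, -0.5) − 0.2·(20, -4) = (1, 0.3)
(u₂, v₂) = (1, 0.3) − 0.2·(4, 2.4) = (0.2, -0.18)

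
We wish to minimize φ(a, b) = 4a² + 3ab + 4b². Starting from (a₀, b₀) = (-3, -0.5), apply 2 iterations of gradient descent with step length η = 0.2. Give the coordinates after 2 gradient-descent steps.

(-2.52, -2.52)

∇φ = (8a + 3b, 3a + 8b)
Step 1: at (-3, -0.5), ∇φ = (-25.5, -13) → (-3, -0.5) − 0.2·(-25.5, -13) = (2.1, 2.1)
Step 2: at (2.1, 2.1), ∇φ = (23.1, 23.1) → (2.1, 2.1) − 0.2·(23.1, 23.1) = (-2.52, -2.52)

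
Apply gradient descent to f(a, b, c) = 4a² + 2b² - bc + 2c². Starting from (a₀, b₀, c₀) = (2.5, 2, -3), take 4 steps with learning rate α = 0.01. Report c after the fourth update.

-2.47891203

∇f = (8a, 4b - c, -b + 4c)
(a₁, b₁, c₁) = (2.5, 2, -3) − 0.01·(20, 11, -14) = (2.3, 1.89, -2.86)
(a₂, b₂, c₂) = (2.3, 1.89, -2.86) − 0.01·(18.4, 10.42, -13.33) = (2.116, 1.7858, -2.7267)
(a₃, b₃, c₃) = (2.116, 1.7858, -2.7267) − 0.01·(16.928, 9.8699, -12.6926) = (1.94672, 1.687101, -2.599774)
(a₄, b₄, c₄) = (1.94672, 1.687101, -2.599774) − 0.01·(15.57376, 9.348178, -12.086197) = (1.7909824, 1.59361922, -2.47891203)
c = -2.47891203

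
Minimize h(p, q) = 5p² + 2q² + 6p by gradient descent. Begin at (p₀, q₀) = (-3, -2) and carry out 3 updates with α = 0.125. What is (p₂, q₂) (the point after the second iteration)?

(-0.75, -0.5)

∇h = (10p + 6, 4q)
Step 1: at (-3, -2), ∇h = (-24, -8) → (-3, -2) − 0.125·(-24, -8) = (0, -1)
Step 2: at (0, -1), ∇h = (6, -4) → (0, -1) − 0.125·(6, -4) = (-0.75, -0.5)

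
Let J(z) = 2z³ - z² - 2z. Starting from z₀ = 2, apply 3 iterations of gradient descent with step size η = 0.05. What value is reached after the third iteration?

J′(z) = 6z² - 2z - 2
z₁ = 2 − 0.05·18 = 1.1
z₂ = 1.1 − 0.05·3.06 = 0.947
z₃ = 0.947 − 0.05·1.486854 = 0.8726573

0.8726573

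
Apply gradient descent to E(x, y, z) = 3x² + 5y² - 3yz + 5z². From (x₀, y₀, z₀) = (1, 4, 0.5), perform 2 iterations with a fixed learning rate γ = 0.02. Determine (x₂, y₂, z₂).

(0.7744, 2.6224, 0.7058)

∇E = (6x, 10y - 3z, -3y + 10z)
Step 1: at (1, 4, 0.5), ∇E = (6, 38.5, -7) → (1, 4, 0.5) − 0.02·(6, 38.5, -7) = (0.88, 3.23, 0.64)
Step 2: at (0.88, 3.23, 0.64), ∇E = (5.28, 30.38, -3.29) → (0.88, 3.23, 0.64) − 0.02·(5.28, 30.38, -3.29) = (0.7744, 2.6224, 0.7058)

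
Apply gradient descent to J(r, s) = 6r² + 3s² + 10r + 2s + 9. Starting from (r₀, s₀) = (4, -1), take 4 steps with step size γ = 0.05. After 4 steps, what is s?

∇J = (12r + 10, 6s + 2)
Step 1: at (4, -1), ∇J = (58, -4) → (4, -1) − 0.05·(58, -4) = (1.1, -0.8)
Step 2: at (1.1, -0.8), ∇J = (23.2, -2.8) → (1.1, -0.8) − 0.05·(23.2, -2.8) = (-0.06, -0.66)
Step 3: at (-0.06, -0.66), ∇J = (9.28, -1.96) → (-0.06, -0.66) − 0.05·(9.28, -1.96) = (-0.524, -0.562)
Step 4: at (-0.524, -0.562), ∇J = (3.712, -1.372) → (-0.524, -0.562) − 0.05·(3.712, -1.372) = (-0.7096, -0.4934)
s = -0.4934

-0.4934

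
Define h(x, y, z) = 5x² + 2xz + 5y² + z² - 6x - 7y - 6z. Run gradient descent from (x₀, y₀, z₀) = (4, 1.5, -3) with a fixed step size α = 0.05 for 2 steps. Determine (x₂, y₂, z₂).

∇h = (10x + 2z - 6, 10y - 7, 2x + 2z - 6)
Step 1: at (4, 1.5, -3), ∇h = (28, 8, -4) → (4, 1.5, -3) − 0.05·(28, 8, -4) = (2.6, 1.1, -2.8)
Step 2: at (2.6, 1.1, -2.8), ∇h = (14.4, 4, -6.4) → (2.6, 1.1, -2.8) − 0.05·(14.4, 4, -6.4) = (1.88, 0.9, -2.48)

(1.88, 0.9, -2.48)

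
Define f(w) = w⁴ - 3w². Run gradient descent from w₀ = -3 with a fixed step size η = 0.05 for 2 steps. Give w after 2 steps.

f′(w) = 4w³ - 6w
Step 1: f′(-3) = -90; w₁ = -3 − 0.05·(-90) = 1.5
Step 2: f′(1.5) = 4.5; w₂ = 1.5 − 0.05·4.5 = 1.275

1.275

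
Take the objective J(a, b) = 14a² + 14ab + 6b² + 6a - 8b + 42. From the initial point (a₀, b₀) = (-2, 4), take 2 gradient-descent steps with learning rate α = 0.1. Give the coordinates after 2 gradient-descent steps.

∇J = (28a + 14b + 6, 14a + 12b - 8)
Step 1: at (-2, 4), ∇J = (6, 12) → (-2, 4) − 0.1·(6, 12) = (-2.6, 2.8)
Step 2: at (-2.6, 2.8), ∇J = (-27.6, -10.8) → (-2.6, 2.8) − 0.1·(-27.6, -10.8) = (0.16, 3.88)

(0.16, 3.88)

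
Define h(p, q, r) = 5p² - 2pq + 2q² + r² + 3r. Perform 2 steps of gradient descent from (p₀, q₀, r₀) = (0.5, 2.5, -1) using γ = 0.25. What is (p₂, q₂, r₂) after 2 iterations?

∇h = (10p - 2q, -2p + 4q, 2r + 3)
(p₁, q₁, r₁) = (0.5, 2.5, -1) − 0.25·(0, 9, 1) = (0.5, 0.25, -1.25)
(p₂, q₂, r₂) = (0.5, 0.25, -1.25) − 0.25·(4.5, 0, 0.5) = (-0.625, 0.25, -1.375)

(-0.625, 0.25, -1.375)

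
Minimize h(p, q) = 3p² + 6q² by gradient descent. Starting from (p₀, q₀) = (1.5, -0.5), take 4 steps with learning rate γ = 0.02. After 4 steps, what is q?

∇h = (6p, 12q)
(p₁, q₁) = (1.5, -0.5) − 0.02·(9, -6) = (1.32, -0.38)
(p₂, q₂) = (1.32, -0.38) − 0.02·(7.92, -4.56) = (1.1616, -0.2888)
(p₃, q₃) = (1.1616, -0.2888) − 0.02·(6.9696, -3.4656) = (1.022208, -0.219488)
(p₄, q₄) = (1.022208, -0.219488) − 0.02·(6.133248, -2.633856) = (0.89954304, -0.16681088)
q = -0.16681088

-0.16681088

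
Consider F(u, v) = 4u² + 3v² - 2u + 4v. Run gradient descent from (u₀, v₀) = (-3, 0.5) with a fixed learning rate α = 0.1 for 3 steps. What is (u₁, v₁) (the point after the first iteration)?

(-0.4, -0.2)

∇F = (8u - 2, 6v + 4)
Step 1: at (-3, 0.5), ∇F = (-26, 7) → (-3, 0.5) − 0.1·(-26, 7) = (-0.4, -0.2)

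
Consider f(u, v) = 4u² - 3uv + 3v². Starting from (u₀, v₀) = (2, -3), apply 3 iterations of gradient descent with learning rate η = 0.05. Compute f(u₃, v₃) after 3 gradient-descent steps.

∇f = (8u - 3v, -3u + 6v)
Step 1: at (2, -3), ∇f = (25, -24) → (2, -3) − 0.05·(25, -24) = (0.75, -1.8)
Step 2: at (0.75, -1.8), ∇f = (11.4, -13.05) → (0.75, -1.8) − 0.05·(11.4, -13.05) = (0.18, -1.1475)
Step 3: at (0.18, -1.1475), ∇f = (4.8825, -7.425) → (0.18, -1.1475) − 0.05·(4.8825, -7.425) = (-0.064125, -0.77625)
f(-0.064125, -0.77625) = 1.67480915625

1.67480915625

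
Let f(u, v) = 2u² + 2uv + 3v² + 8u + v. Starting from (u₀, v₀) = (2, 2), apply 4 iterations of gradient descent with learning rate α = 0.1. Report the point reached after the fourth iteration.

(-1.608, 0.196)

∇f = (4u + 2v + 8, 2u + 6v + 1)
(u₁, v₁) = (2, 2) − 0.1·(20, 17) = (0, 0.3)
(u₂, v₂) = (0, 0.3) − 0.1·(8.6, 2.8) = (-0.86, 0.02)
(u₃, v₃) = (-0.86, 0.02) − 0.1·(4.6, -0.6) = (-1.32, 0.08)
(u₄, v₄) = (-1.32, 0.08) − 0.1·(2.88, -1.16) = (-1.608, 0.196)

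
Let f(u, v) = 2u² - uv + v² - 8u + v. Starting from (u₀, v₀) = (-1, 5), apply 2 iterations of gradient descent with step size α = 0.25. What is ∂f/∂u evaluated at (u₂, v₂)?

∇f = (4u - v - 8, -u + 2v + 1)
Step 1: at (-1, 5), ∇f = (-17, 12) → (-1, 5) − 0.25·(-17, 12) = (3.25, 2)
Step 2: at (3.25, 2), ∇f = (3, 1.75) → (3.25, 2) − 0.25·(3, 1.75) = (2.5, 1.5625)
∂f/∂u at (2.5, 1.5625) = 0.4375

0.4375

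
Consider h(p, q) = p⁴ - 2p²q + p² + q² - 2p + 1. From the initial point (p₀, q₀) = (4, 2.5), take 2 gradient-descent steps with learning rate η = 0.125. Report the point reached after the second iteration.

(6610.9140625, 145.421875)

∇h = (4p³ - 4pq + 2p - 2, -2p² + 2q)
Step 1: at (4, 2.5), ∇h = (222, -27) → (4, 2.5) − 0.125·(222, -27) = (-23.75, 5.875)
Step 2: at (-23.75, 5.875), ∇h = (-53077.3125, -1116.375) → (-23.75, 5.875) − 0.125·(-53077.3125, -1116.375) = (6610.9140625, 145.421875)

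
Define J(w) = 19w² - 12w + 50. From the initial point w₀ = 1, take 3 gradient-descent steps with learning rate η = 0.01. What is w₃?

0.478856

J′(w) = 38w - 12
Step 1: J′(1) = 26; w₁ = 1 − 0.01·26 = 0.74
Step 2: J′(0.74) = 16.12; w₂ = 0.74 − 0.01·16.12 = 0.5788
Step 3: J′(0.5788) = 9.9944; w₃ = 0.5788 − 0.01·9.9944 = 0.478856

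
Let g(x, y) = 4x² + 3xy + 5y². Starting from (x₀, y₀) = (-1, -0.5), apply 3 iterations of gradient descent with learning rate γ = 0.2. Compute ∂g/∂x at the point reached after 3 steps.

∇g = (8x + 3y, 3x + 10y)
(x₁, y₁) = (-1, -0.5) − 0.2·(-9.5, -8) = (0.9, 1.1)
(x₂, y₂) = (0.9, 1.1) − 0.2·(10.5, 13.7) = (-1.2, -1.64)
(x₃, y₃) = (-1.2, -1.64) − 0.2·(-14.52, -20) = (1.704, 2.36)
∂g/∂x at (1.704, 2.36) = 20.712

20.712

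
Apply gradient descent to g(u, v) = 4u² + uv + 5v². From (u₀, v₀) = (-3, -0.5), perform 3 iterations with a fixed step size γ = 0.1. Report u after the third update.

-0.0335

∇g = (8u + v, u + 10v)
Step 1: at (-3, -0.5), ∇g = (-24.5, -8) → (-3, -0.5) − 0.1·(-24.5, -8) = (-0.55, 0.3)
Step 2: at (-0.55, 0.3), ∇g = (-4.1, 2.45) → (-0.55, 0.3) − 0.1·(-4.1, 2.45) = (-0.14, 0.055)
Step 3: at (-0.14, 0.055), ∇g = (-1.065, 0.41) → (-0.14, 0.055) − 0.1·(-1.065, 0.41) = (-0.0335, 0.014)
u = -0.0335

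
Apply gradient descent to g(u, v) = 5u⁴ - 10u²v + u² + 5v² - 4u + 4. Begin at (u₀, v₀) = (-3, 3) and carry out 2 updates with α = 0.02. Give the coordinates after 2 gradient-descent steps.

∇g = (20u³ - 20uv + 2u - 4, -10u² + 10v)
Step 1: at (-3, 3), ∇g = (-370, -60) → (-3, 3) − 0.02·(-370, -60) = (4.4, 4.2)
Step 2: at (4.4, 4.2), ∇g = (1338.88, -151.6) → (4.4, 4.2) − 0.02·(1338.88, -151.6) = (-22.3776, 7.232)

(-22.3776, 7.232)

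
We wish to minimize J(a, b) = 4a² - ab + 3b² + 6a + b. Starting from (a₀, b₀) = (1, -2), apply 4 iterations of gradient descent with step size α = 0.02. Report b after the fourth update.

∇J = (8a - b + 6, -a + 6b + 1)
Step 1: at (1, -2), ∇J = (16, -12) → (1, -2) − 0.02·(16, -12) = (0.68, -1.76)
Step 2: at (0.68, -1.76), ∇J = (13.2, -10.24) → (0.68, -1.76) − 0.02·(13.2, -10.24) = (0.416, -1.5552)
Step 3: at (0.416, -1.5552), ∇J = (10.8832, -8.7472) → (0.416, -1.5552) − 0.02·(10.8832, -8.7472) = (0.198336, -1.380256)
Step 4: at (0.198336, -1.380256), ∇J = (8.966944, -7.479872) → (0.198336, -1.380256) − 0.02·(8.966944, -7.479872) = (0.01899712, -1.23065856)
b = -1.23065856

-1.23065856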